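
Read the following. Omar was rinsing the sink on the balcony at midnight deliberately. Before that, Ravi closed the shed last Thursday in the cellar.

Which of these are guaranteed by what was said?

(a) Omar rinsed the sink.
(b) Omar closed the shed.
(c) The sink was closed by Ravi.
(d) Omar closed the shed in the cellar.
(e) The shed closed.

(a), (e)

(a) Entailed — 'rinse' is an activity; 'was rinsing' entails that some rinsing happened, so 'rinsed' holds.
(b) Not entailed — the passage has Ravi closing the shed, not Omar.
(c) Not entailed — Ravi closed the shed, not the sink; the sink belongs to the rinsing event.
(d) Not entailed — the passage has Ravi closing the shed, not Omar.
(e) Entailed — 'Ravi closed the shed' is causative; it entails the inchoative 'the shed closed'.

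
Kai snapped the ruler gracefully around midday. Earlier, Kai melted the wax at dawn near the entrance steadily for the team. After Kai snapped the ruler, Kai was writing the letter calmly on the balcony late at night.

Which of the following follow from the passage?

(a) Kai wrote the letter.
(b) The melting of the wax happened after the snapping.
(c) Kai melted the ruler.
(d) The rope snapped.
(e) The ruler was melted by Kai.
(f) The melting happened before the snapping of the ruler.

(a) Not entailed — 'was writing' is progressive on an accomplishment; it does not entail the completed 'wrote'.
(b) Not entailed — the narrative places the melting before the snapping, not after.
(c) Not entailed — Kai melted the wax, not the ruler; the ruler belongs to the snapping event.
(d) Not entailed — the ruler is what snapped, not the rope.
(e) Not entailed — Kai melted the wax, not the ruler; the ruler belongs to the snapping event.
(f) Entailed — the narrative places the melting before the snapping.

(f)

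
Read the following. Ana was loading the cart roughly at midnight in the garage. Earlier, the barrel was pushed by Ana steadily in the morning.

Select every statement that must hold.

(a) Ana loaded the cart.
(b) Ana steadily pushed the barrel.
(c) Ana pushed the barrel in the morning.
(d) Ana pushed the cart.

(a) Not entailed — 'was loading' is progressive on an accomplishment; it does not entail the completed 'loaded'.
(b) Entailed — dropping 'in the morning' leaves a sub-description the original still satisfies.
(c) Entailed — dropping 'steadily' leaves a sub-description the original still satisfies.
(d) Not entailed — Ana pushed the barrel, not the cart; the cart belongs to the loading event.

(b), (c)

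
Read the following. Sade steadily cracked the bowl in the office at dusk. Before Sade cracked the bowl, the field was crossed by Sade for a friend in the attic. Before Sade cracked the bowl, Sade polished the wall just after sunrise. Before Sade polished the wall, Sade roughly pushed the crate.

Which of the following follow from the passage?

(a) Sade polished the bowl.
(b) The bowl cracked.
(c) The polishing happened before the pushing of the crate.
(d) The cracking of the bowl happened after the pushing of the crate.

(a) Not entailed — Sade polished the wall, not the bowl; the bowl belongs to the cracking event.
(b) Entailed — 'Sade cracked the bowl' is causative; it entails the inchoative 'the bowl cracked'.
(c) Not entailed — the narrative places the pushing before the polishing, not after.
(d) Entailed — the narrative places the pushing before the cracking.

(b), (d)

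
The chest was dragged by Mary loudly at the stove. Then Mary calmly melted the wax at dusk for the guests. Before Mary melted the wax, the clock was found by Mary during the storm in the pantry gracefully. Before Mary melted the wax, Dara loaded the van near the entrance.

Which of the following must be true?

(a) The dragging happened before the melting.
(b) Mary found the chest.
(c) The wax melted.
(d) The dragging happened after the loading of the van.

(a), (c)

(a) Entailed — the narrative places the dragging before the melting.
(b) Not entailed — Mary found the clock, not the chest; the chest belongs to the dragging event.
(c) Entailed — 'Mary melted the wax' is causative; it entails the inchoative 'the wax melted'.
(d) Not entailed — the narrative doesn't order the loading relative to the dragging.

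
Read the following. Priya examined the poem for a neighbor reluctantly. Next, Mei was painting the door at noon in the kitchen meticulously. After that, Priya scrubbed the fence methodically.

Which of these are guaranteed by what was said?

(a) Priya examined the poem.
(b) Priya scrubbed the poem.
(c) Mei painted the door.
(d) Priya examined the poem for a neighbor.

(a), (d)

(a) Entailed — the original entails any weakening of itself; this just drops 'for a neighbor', 'reluctantly'.
(b) Not entailed — Priya scrubbed the fence, not the poem; the poem belongs to the examining event.
(c) Not entailed — 'was painting' is progressive on an accomplishment; it does not entail the completed 'painted'.
(d) Entailed — dropping 'reluctantly' leaves a sub-description the original still satisfies.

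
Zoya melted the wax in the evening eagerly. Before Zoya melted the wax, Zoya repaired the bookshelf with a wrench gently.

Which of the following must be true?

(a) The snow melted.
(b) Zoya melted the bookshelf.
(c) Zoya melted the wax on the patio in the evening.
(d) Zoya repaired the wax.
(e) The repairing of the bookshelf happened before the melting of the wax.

(e)

(a) Not entailed — the wax is what melted, not the snow.
(b) Not entailed — Zoya melted the wax, not the bookshelf; the bookshelf belongs to the repairing event.
(c) Not entailed — 'on the patio' adds information not in the original event.
(d) Not entailed — Zoya repaired the bookshelf, not the wax; the wax belongs to the melting event.
(e) Entailed — the narrative places the repairing before the melting.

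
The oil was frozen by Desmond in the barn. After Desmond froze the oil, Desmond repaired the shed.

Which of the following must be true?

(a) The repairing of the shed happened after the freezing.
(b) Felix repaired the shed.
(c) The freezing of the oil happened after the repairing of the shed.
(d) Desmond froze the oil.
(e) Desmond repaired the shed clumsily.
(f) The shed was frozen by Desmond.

(a) Entailed — the narrative places the freezing before the repairing.
(b) Not entailed — the passage has Desmond repairing the shed, not Felix.
(c) Not entailed — the narrative places the freezing before the repairing, not after.
(d) Entailed — every conjunct here is already in the original freezing event.
(e) Not entailed — 'clumsily' adds information not in the original event.
(f) Not entailed — Desmond froze the oil, not the shed; the shed belongs to the repairing event.

(a), (d)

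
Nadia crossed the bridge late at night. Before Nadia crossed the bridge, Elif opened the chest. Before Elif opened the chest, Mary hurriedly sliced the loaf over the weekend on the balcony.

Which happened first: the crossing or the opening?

The connectives place the opening before the crossing.

the opening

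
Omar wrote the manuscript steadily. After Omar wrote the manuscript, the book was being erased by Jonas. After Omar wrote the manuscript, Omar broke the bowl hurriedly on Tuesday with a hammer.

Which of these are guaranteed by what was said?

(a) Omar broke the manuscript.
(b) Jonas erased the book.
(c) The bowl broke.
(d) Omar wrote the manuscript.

(a) Not entailed — Omar broke the bowl, not the manuscript; the manuscript belongs to the writing event.
(b) Not entailed — 'was erasing' is progressive on an accomplishment; it does not entail the completed 'erased'.
(c) Entailed — 'Omar broke the bowl' is causative; it entails the inchoative 'the bowl broke'.
(d) Entailed — dropping 'steadily' leaves a sub-description the original still satisfies.

(c), (d)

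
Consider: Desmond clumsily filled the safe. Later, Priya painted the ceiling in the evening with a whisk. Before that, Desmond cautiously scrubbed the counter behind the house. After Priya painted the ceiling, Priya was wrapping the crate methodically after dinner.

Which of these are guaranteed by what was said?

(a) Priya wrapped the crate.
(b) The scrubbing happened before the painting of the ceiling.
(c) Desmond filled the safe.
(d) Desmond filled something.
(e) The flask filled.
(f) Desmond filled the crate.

(a) Not entailed — 'was wrapping' is progressive on an accomplishment; it does not entail the completed 'wrapped'.
(b) Entailed — the narrative places the scrubbing before the painting.
(c) Entailed — the original entails any weakening of itself; this just drops 'clumsily'.
(d) Entailed — dropping 'clumsily' and generalizing the patient leaves a sub-description the original still satisfies.
(e) Not entailed — the safe is what filled, not the flask.
(f) Not entailed — Desmond filled the safe, not the crate; the crate belongs to the wrapping event.

(b), (c), (d)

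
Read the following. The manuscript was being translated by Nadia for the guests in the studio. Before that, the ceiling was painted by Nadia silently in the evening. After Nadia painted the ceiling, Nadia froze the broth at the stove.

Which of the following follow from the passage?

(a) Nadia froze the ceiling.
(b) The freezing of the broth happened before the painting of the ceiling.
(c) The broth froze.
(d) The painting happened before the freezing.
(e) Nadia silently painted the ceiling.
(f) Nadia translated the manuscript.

(a) Not entailed — Nadia froze the broth, not the ceiling; the ceiling belongs to the painting event.
(b) Not entailed — the narrative places the painting before the freezing, not after.
(c) Entailed — 'Nadia froze the broth' is causative; it entails the inchoative 'the broth froze'.
(d) Entailed — the narrative places the painting before the freezing.
(e) Entailed — every conjunct here is already in the original painting event.
(f) Not entailed — 'was translating' is progressive on an accomplishment; it does not entail the completed 'translated'.

(c), (d), (e)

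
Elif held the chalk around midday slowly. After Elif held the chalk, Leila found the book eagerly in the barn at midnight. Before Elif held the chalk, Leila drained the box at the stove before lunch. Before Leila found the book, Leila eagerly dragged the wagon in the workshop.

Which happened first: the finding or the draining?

the draining

The connectives place the draining before the finding.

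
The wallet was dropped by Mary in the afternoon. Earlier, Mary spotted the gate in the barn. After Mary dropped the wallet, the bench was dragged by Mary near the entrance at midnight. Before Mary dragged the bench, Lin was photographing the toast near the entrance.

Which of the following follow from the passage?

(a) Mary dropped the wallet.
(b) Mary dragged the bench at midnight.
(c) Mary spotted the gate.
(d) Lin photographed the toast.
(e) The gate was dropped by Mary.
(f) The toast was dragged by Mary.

(a), (b), (c)

(a) Entailed — the original entails any weakening of itself; this just drops 'in the afternoon'.
(b) Entailed — this follows by dropping conjuncts from the dragging event's description.
(c) Entailed — this follows by dropping conjuncts from the spotting event's description.
(d) Not entailed — 'was photographing' is progressive on an accomplishment; it does not entail the completed 'photographed'.
(e) Not entailed — Mary dropped the wallet, not the gate; the gate belongs to the spotting event.
(f) Not entailed — Mary dragged the bench, not the toast; the toast belongs to the photographing event.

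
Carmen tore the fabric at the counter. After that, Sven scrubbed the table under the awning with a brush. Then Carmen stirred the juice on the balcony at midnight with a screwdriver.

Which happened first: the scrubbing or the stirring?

the scrubbing

The connectives place the scrubbing before the stirring.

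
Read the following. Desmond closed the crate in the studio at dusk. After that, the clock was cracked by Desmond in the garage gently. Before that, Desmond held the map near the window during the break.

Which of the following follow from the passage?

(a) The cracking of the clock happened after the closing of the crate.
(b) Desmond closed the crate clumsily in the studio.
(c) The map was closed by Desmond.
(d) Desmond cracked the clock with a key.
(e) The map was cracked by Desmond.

(a)

(a) Entailed — the narrative places the closing before the cracking.
(b) Not entailed — 'clumsily' adds information not in the original event.
(c) Not entailed — Desmond closed the crate, not the map; the map belongs to the holding event.
(d) Not entailed — 'with a key' adds information not in the original event.
(e) Not entailed — Desmond cracked the clock, not the map; the map belongs to the holding event.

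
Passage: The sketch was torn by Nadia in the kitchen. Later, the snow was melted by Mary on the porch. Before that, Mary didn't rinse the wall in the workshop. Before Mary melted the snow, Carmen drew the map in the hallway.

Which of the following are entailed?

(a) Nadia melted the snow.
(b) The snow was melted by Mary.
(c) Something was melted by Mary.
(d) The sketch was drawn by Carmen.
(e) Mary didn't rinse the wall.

(a) Not entailed — the passage has Mary melting the snow, not Nadia.
(b) Entailed — every conjunct here is already in the original melting event.
(c) Entailed — dropping 'on the porch' and generalizing the patient leaves a sub-description the original still satisfies.
(d) Not entailed — Carmen drew the map, not the sketch; the sketch belongs to the tearing event.
(e) Not entailed — dropping 'in the workshop' under negation is not valid — the original leaves open that Mary rinsed the wall some other way.

(b), (c)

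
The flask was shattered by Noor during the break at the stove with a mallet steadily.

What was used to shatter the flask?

a mallet

'with a mallet' marks the instrument of the shattering event.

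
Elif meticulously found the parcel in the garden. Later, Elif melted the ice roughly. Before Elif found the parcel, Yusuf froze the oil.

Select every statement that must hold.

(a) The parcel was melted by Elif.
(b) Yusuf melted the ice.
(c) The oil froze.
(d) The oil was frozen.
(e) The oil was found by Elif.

(a) Not entailed — Elif melted the ice, not the parcel; the parcel belongs to the finding event.
(b) Not entailed — the passage has Elif melting the ice, not Yusuf.
(c) Entailed — 'Yusuf froze the oil' is causative; it entails the inchoative 'the oil froze'.
(d) Entailed — generalizing the agent leaves a sub-description the original still satisfies.
(e) Not entailed — Elif found the parcel, not the oil; the oil belongs to the freezing event.

(c), (d)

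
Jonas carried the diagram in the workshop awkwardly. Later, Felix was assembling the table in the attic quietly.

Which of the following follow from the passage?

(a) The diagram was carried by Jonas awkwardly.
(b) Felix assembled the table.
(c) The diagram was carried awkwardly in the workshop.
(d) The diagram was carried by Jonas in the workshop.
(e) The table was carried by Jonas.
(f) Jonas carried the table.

(a), (c), (d)

(a) Entailed — the original entails any weakening of itself; this just drops 'in the workshop'.
(b) Not entailed — 'was assembling' is progressive on an accomplishment; it does not entail the completed 'assembled'.
(c) Entailed — generalizing the agent leaves a sub-description the original still satisfies.
(d) Entailed — every conjunct here is already in the original carrying event.
(e) Not entailed — Jonas carried the diagram, not the table; the table belongs to the assembling event.
(f) Not entailed — Jonas carried the diagram, not the table; the table belongs to the assembling event.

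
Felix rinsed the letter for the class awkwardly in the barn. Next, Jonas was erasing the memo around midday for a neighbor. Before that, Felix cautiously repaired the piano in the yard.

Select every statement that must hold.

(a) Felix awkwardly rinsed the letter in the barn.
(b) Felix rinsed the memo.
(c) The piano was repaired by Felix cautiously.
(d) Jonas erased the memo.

(a), (c)

(a) Entailed — dropping 'for the class' leaves a sub-description the original still satisfies.
(b) Not entailed — Felix rinsed the letter, not the memo; the memo belongs to the erasing event.
(c) Entailed — every conjunct here is already in the original repairing event.
(d) Not entailed — 'was erasing' is progressive on an accomplishment; it does not entail the completed 'erased'.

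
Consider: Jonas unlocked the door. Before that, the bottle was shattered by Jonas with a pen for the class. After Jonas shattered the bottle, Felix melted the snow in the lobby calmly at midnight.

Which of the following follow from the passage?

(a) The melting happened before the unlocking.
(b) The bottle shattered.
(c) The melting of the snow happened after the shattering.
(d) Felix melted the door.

(a) Not entailed — the narrative doesn't order the melting relative to the unlocking.
(b) Entailed — 'Jonas shattered the bottle' is causative; it entails the inchoative 'the bottle shattered'.
(c) Entailed — the narrative places the shattering before the melting.
(d) Not entailed — Felix melted the snow, not the door; the door belongs to the unlocking event.

(b), (c)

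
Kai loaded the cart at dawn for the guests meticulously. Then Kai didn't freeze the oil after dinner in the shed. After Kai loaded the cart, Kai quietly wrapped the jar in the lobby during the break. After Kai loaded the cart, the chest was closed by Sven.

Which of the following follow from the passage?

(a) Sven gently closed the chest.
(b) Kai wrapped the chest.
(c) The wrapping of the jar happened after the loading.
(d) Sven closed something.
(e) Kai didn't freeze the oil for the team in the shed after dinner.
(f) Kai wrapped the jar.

(c), (d), (e), (f)

(a) Not entailed — 'gently' adds information not in the original event.
(b) Not entailed — Kai wrapped the jar, not the chest; the chest belongs to the closing event.
(c) Entailed — the narrative places the loading before the wrapping.
(d) Entailed — the original entails any weakening of itself; this just generalizes the patient.
(e) Entailed — under negation, adding a further restriction is entailed: if no such freezing event occurred, none occurred for the team either.
(f) Entailed — the original entails any weakening of itself; this just drops 'in the lobby', 'during the break', 'quietly'.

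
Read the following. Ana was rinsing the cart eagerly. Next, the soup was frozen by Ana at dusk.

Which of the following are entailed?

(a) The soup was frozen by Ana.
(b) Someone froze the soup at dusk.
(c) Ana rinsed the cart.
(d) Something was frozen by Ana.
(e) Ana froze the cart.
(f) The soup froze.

(a) Entailed — dropping 'at dusk' leaves a sub-description the original still satisfies.
(b) Entailed — generalizing the agent leaves a sub-description the original still satisfies.
(c) Entailed — 'rinse' is an activity; 'was rinsing' entails that some rinsing happened, so 'rinsed' holds.
(d) Entailed — the original entails any weakening of itself; this just drops 'at dusk' and generalizes the patient.
(e) Not entailed — Ana froze the soup, not the cart; the cart belongs to the rinsing event.
(f) Entailed — 'Ana froze the soup' is causative; it entails the inchoative 'the soup froze'.

(a), (b), (c), (d), (f)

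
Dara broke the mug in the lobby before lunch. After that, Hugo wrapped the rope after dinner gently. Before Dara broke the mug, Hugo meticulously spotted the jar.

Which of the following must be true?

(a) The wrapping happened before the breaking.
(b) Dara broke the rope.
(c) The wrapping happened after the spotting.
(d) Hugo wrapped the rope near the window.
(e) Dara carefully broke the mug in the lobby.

(a) Not entailed — the narrative places the breaking before the wrapping, not after.
(b) Not entailed — Dara broke the mug, not the rope; the rope belongs to the wrapping event.
(c) Entailed — the narrative places the spotting before the wrapping.
(d) Not entailed — 'near the window' adds information not in the original event.
(e) Not entailed — 'carefully' adds information not in the original event.

(c)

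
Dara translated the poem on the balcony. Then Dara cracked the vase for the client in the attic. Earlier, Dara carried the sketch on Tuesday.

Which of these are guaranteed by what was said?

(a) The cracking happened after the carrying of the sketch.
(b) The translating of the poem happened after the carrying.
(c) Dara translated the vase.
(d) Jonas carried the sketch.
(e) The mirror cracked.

(a)

(a) Entailed — the narrative places the carrying before the cracking.
(b) Not entailed — the narrative doesn't order the carrying relative to the translating.
(c) Not entailed — Dara translated the poem, not the vase; the vase belongs to the cracking event.
(d) Not entailed — the passage has Dara carrying the sketch, not Jonas.
(e) Not entailed — the vase is what cracked, not the mirror.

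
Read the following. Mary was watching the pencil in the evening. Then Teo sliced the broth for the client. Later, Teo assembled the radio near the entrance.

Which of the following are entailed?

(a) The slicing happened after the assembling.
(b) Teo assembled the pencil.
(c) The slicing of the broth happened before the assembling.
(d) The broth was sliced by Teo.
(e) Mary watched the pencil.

(c), (d), (e)

(a) Not entailed — the narrative places the slicing before the assembling, not after.
(b) Not entailed — Teo assembled the radio, not the pencil; the pencil belongs to the watching event.
(c) Entailed — the narrative places the slicing before the assembling.
(d) Entailed — dropping 'for the client' leaves a sub-description the original still satisfies.
(e) Entailed — 'watch' is an activity; 'was watching' entails that some watching happened, so 'watched' holds.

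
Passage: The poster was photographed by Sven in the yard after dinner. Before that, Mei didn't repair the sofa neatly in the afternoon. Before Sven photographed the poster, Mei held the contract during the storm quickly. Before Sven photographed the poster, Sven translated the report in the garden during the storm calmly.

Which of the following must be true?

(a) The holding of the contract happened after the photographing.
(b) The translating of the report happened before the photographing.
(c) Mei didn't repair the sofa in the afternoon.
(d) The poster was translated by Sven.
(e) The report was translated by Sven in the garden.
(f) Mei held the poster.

(b), (e)

(a) Not entailed — the narrative places the holding before the photographing, not after.
(b) Entailed — the narrative places the translating before the photographing.
(c) Not entailed — dropping 'neatly' under negation is not valid — the original leaves open that Mei repaired the sofa some other way.
(d) Not entailed — Sven translated the report, not the poster; the poster belongs to the photographing event.
(e) Entailed — dropping 'calmly', 'during the storm' leaves a sub-description the original still satisfies.
(f) Not entailed — Mei held the contract, not the poster; the poster belongs to the photographing event.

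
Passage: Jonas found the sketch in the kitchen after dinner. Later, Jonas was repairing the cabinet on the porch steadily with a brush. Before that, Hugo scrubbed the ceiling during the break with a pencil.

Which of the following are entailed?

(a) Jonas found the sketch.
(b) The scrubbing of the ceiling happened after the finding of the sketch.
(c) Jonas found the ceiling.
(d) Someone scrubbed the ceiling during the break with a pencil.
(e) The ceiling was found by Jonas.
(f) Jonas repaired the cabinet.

(a) Entailed — the original entails any weakening of itself; this just drops 'after dinner', 'in the kitchen'.
(b) Not entailed — the narrative doesn't order the finding relative to the scrubbing.
(c) Not entailed — Jonas found the sketch, not the ceiling; the ceiling belongs to the scrubbing event.
(d) Entailed — generalizing the agent leaves a sub-description the original still satisfies.
(e) Not entailed — Jonas found the sketch, not the ceiling; the ceiling belongs to the scrubbing event.
(f) Not entailed — 'was repairing' is progressive on an accomplishment; it does not entail the completed 'repaired'.

(a), (d)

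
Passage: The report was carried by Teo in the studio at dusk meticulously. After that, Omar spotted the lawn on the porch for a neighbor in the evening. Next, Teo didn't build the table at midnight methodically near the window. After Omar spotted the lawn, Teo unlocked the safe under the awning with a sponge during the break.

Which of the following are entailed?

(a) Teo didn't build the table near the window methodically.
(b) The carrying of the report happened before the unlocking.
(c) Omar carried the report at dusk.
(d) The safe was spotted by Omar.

(b)

(a) Not entailed — dropping 'at midnight' under negation is not valid — the original leaves open that Teo built the table some other way.
(b) Entailed — the narrative places the carrying before the unlocking.
(c) Not entailed — the passage has Teo carrying the report, not Omar.
(d) Not entailed — Omar spotted the lawn, not the safe; the safe belongs to the unlocking event.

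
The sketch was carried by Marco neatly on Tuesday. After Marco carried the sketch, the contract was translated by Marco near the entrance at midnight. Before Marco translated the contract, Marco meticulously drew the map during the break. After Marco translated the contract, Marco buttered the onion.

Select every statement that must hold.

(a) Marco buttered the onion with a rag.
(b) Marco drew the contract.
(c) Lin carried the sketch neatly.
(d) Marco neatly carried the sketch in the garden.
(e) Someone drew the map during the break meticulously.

(e)

(a) Not entailed — 'with a rag' adds information not in the original event.
(b) Not entailed — Marco drew the map, not the contract; the contract belongs to the translating event.
(c) Not entailed — the passage has Marco carrying the sketch, not Lin.
(d) Not entailed — 'in the garden' adds information not in the original event.
(e) Entailed — the original entails any weakening of itself; this just generalizes the agent.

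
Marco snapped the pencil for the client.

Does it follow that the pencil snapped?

'Marco snapped the pencil' is the causative; it entails the inchoative 'the pencil snapped'.

yes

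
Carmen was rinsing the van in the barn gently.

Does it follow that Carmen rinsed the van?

yes

'rinse' is atelic; if Carmen was rinsing the van, then Carmen rinsed the van (for some time).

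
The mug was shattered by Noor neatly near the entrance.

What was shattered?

'the mug' marks the patient of the shattering event.

the mug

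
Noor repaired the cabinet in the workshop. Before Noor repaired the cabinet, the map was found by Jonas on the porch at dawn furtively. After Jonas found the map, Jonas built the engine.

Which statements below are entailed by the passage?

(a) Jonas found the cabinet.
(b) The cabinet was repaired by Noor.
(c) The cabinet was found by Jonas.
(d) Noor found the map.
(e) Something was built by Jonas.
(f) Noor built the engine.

(a) Not entailed — Jonas found the map, not the cabinet; the cabinet belongs to the repairing event.
(b) Entailed — this follows by dropping conjuncts from the repairing event's description.
(c) Not entailed — Jonas found the map, not the cabinet; the cabinet belongs to the repairing event.
(d) Not entailed — the passage has Jonas finding the map, not Noor.
(e) Entailed — every conjunct here is already in the original building event.
(f) Not entailed — the passage has Jonas building the engine, not Noor.

(b), (e)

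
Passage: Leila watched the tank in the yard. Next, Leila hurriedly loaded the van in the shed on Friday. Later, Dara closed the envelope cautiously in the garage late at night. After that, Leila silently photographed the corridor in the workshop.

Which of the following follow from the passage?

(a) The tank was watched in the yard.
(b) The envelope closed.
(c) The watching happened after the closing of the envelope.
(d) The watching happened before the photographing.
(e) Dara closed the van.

(a), (b), (d)

(a) Entailed — every conjunct here is already in the original watching event.
(b) Entailed — 'Dara closed the envelope' is causative; it entails the inchoative 'the envelope closed'.
(c) Not entailed — the narrative places the watching before the closing, not after.
(d) Entailed — the narrative places the watching before the photographing.
(e) Not entailed — Dara closed the envelope, not the van; the van belongs to the loading event.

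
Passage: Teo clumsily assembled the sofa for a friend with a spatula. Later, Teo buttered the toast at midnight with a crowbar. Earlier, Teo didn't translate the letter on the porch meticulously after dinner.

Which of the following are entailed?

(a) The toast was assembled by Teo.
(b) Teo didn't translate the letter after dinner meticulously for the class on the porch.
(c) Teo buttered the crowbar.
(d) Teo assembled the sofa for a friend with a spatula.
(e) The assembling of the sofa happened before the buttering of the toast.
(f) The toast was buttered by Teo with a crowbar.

(b), (d), (e), (f)

(a) Not entailed — Teo assembled the sofa, not the toast; the toast belongs to the buttering event.
(b) Entailed — under negation, adding a further restriction is entailed: if no such translating event occurred, none occurred for the class either.
(c) Not entailed — the crowbar is the instrument, not what was buttered.
(d) Entailed — this follows by dropping conjuncts from the assembling event's description.
(e) Entailed — the narrative places the assembling before the buttering.
(f) Entailed — every conjunct here is already in the original buttering event.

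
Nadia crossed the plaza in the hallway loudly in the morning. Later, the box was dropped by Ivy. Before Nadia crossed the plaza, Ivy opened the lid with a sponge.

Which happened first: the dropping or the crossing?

The connectives place the crossing before the dropping.

the crossing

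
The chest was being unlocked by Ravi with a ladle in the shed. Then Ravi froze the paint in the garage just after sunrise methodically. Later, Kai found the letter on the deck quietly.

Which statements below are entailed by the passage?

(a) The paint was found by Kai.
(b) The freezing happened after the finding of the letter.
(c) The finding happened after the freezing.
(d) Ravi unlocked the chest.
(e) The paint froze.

(c), (e)

(a) Not entailed — Kai found the letter, not the paint; the paint belongs to the freezing event.
(b) Not entailed — the narrative places the freezing before the finding, not after.
(c) Entailed — the narrative places the freezing before the finding.
(d) Not entailed — 'was unlocking' is progressive on an accomplishment; it does not entail the completed 'unlocked'.
(e) Entailed — 'Ravi froze the paint' is causative; it entails the inchoative 'the paint froze'.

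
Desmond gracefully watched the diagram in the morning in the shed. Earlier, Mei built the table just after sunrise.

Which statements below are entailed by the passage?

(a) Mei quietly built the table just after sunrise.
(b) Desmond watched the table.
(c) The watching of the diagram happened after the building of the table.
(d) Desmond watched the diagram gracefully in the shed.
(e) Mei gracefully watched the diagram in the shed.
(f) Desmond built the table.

(c), (d)

(a) Not entailed — 'quietly' adds information not in the original event.
(b) Not entailed — Desmond watched the diagram, not the table; the table belongs to the building event.
(c) Entailed — the narrative places the building before the watching.
(d) Entailed — the original entails any weakening of itself; this just drops 'in the morning'.
(e) Not entailed — the passage has Desmond watching the diagram, not Mei.
(f) Not entailed — the passage has Mei building the table, not Desmond.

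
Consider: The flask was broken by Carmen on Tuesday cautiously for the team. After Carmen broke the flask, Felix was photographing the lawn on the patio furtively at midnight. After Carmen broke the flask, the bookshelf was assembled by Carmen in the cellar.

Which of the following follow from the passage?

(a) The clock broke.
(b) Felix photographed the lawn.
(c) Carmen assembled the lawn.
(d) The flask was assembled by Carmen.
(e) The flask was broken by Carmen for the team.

(a) Not entailed — the flask is what broke, not the clock.
(b) Not entailed — 'was photographing' is progressive on an accomplishment; it does not entail the completed 'photographed'.
(c) Not entailed — Carmen assembled the bookshelf, not the lawn; the lawn belongs to the photographing event.
(d) Not entailed — Carmen assembled the bookshelf, not the flask; the flask belongs to the breaking event.
(e) Entailed — the original entails any weakening of itself; this just drops 'cautiously', 'on Tuesday'.

(e)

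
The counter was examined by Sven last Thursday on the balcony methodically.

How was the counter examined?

methodically

'methodically' marks the manner of the examining event.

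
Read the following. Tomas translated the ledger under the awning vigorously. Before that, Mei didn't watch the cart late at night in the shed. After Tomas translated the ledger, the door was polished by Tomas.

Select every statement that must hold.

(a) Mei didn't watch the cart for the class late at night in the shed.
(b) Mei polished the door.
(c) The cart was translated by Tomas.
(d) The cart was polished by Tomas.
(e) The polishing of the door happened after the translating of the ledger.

(a) Entailed — under negation, adding a further restriction is entailed: if no such watching event occurred, none occurred for the class either.
(b) Not entailed — the passage has Tomas polishing the door, not Mei.
(c) Not entailed — Tomas translated the ledger, not the cart; the cart belongs to the watching event.
(d) Not entailed — Tomas polished the door, not the cart; the cart belongs to the watching event.
(e) Entailed — the narrative places the translating before the polishing.

(a), (e)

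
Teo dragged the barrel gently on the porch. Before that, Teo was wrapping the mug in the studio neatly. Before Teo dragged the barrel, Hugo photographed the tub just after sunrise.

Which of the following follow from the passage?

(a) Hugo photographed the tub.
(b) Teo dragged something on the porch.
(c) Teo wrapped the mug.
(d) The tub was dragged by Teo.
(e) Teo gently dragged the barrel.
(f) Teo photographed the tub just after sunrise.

(a) Entailed — this follows by dropping conjuncts from the photographing event's description.
(b) Entailed — the original entails any weakening of itself; this just drops 'gently' and generalizes the patient.
(c) Not entailed — 'was wrapping' is progressive on an accomplishment; it does not entail the completed 'wrapped'.
(d) Not entailed — Teo dragged the barrel, not the tub; the tub belongs to the photographing event.
(e) Entailed — this follows by dropping conjuncts from the dragging event's description.
(f) Not entailed — the passage has Hugo photographing the tub, not Teo.

(a), (b), (e)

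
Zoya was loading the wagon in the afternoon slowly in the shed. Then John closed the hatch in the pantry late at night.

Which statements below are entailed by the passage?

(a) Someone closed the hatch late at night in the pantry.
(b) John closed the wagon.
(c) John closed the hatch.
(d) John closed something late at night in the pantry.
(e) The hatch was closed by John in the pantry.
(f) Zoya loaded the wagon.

(a), (c), (d), (e)

(a) Entailed — this follows by dropping conjuncts from the closing event's description.
(b) Not entailed — John closed the hatch, not the wagon; the wagon belongs to the loading event.
(c) Entailed — every conjunct here is already in the original closing event.
(d) Entailed — this follows by dropping conjuncts from the closing event's description.
(e) Entailed — every conjunct here is already in the original closing event.
(f) Not entailed — 'was loading' is progressive on an accomplishment; it does not entail the completed 'loaded'.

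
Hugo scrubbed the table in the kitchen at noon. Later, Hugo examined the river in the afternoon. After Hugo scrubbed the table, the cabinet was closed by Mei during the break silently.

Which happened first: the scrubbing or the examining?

the scrubbing

The connectives place the scrubbing before the examining.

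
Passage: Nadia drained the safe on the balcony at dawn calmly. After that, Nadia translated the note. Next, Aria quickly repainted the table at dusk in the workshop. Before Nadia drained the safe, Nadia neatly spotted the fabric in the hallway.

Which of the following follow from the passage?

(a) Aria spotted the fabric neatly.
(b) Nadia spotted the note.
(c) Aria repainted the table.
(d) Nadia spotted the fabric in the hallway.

(c), (d)

(a) Not entailed — the passage has Nadia spotting the fabric, not Aria.
(b) Not entailed — Nadia spotted the fabric, not the note; the note belongs to the translating event.
(c) Entailed — this follows by dropping conjuncts from the repainting event's description.
(d) Entailed — the original entails any weakening of itself; this just drops 'neatly'.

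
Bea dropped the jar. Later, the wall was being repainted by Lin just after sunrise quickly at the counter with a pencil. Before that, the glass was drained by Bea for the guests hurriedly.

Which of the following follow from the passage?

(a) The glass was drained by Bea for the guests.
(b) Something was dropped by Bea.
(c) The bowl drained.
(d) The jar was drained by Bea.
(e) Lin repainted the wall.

(a) Entailed — the original entails any weakening of itself; this just drops 'hurriedly'.
(b) Entailed — this follows by dropping conjuncts from the dropping event's description.
(c) Not entailed — the glass is what drained, not the bowl.
(d) Not entailed — Bea drained the glass, not the jar; the jar belongs to the dropping event.
(e) Not entailed — 'was repainting' is progressive on an accomplishment; it does not entail the completed 'repainted'.

(a), (b)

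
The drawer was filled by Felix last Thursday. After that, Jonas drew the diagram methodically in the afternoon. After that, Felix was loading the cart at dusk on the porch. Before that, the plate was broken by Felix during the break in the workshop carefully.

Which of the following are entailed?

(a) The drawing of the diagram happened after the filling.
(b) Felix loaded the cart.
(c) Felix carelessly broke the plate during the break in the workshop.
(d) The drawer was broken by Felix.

(a) Entailed — the narrative places the filling before the drawing.
(b) Not entailed — 'was loading' is progressive on an accomplishment; it does not entail the completed 'loaded'.
(c) Not entailed — 'carelessly' adds a manner not in (and inconsistent with) the original.
(d) Not entailed — Felix broke the plate, not the drawer; the drawer belongs to the filling event.

(a)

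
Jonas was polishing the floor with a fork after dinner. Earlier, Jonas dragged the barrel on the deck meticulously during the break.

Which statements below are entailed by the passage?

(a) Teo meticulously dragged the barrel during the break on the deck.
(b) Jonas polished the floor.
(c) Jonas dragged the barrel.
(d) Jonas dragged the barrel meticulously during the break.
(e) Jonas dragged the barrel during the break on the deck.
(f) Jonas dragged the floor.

(b), (c), (d), (e)

(a) Not entailed — the passage has Jonas dragging the barrel, not Teo.
(b) Entailed — 'polish' is an activity; 'was polishing' entails that some polishing happened, so 'polished' holds.
(c) Entailed — every conjunct here is already in the original dragging event.
(d) Entailed — dropping 'on the deck' leaves a sub-description the original still satisfies.
(e) Entailed — every conjunct here is already in the original dragging event.
(f) Not entailed — Jonas dragged the barrel, not the floor; the floor belongs to the polishing event.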